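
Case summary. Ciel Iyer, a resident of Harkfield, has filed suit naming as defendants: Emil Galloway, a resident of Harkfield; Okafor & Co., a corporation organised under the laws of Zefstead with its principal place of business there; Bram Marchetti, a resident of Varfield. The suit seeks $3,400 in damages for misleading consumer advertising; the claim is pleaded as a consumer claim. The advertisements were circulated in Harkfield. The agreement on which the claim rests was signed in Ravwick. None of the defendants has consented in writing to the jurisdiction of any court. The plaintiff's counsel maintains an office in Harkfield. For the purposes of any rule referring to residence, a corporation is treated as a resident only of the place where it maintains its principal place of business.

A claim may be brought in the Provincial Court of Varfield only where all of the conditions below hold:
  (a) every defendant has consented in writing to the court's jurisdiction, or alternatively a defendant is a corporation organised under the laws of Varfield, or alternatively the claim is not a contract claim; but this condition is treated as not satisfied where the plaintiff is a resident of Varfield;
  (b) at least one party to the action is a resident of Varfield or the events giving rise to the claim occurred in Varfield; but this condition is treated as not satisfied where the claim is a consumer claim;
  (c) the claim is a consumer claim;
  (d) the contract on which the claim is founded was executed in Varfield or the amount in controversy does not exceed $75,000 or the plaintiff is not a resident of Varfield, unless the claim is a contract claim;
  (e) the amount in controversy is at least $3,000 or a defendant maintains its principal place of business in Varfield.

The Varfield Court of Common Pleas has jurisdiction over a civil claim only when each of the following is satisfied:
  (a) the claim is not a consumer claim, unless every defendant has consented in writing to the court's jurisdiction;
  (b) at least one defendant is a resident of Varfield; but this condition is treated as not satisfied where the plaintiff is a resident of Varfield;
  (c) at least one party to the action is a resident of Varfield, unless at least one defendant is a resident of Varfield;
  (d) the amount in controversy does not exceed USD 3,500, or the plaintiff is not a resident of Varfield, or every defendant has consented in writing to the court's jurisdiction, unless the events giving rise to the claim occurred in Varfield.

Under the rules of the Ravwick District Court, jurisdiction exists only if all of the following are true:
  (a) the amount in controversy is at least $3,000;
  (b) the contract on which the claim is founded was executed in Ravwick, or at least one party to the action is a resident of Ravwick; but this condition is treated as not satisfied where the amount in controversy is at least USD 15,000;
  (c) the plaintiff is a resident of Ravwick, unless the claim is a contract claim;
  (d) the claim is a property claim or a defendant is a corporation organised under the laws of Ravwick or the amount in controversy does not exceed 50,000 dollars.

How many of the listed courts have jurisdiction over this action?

The Provincial Court of Varfield:
  (a) The claim is a consumer claim, not a contract claim — that alternative is enough. And the carve-out is inapplicable — the plaintiff resides in Harkfield, not Varfield. Met.
  (b) Bram Marchetti resides in Varfield — that alternative is enough. But the claim is a consumer claim, triggering the carve-out and defeating this condition. Fails.
  (c) The claim is a consumer claim. Satisfied.
  (d) The amount in controversy is 3,400 dollars, within the $75,000 ceiling, so one alternative holds. Satisfied.
  (e) The amount in controversy is USD 3,400, which meets the USD 3,000 floor, so this disjunct is met. Met.
  → At least one condition fails; no jurisdiction.
The Varfield Court of Common Pleas:
  (a) The claim is a consumer claim. And no such written consent has been filed, so the proviso does not save it. Not met.
  (b) Bram Marchetti resides in Varfield. The exception is not triggered, since the plaintiff resides in Harkfield, not Varfield. Satisfied.
  (c) Bram Marchetti resides in Varfield. Met.
  (d) The amount in controversy is $3,400, within the USD 3,500 ceiling, so this disjunct is met. Satisfied.
  → No jurisdiction.
The Ravwick District Court:
  (a) The amount in controversy is $3,400, which meets the $3,000 floor. Satisfied.
  (b) The contract was executed in Ravwick, so one alternative holds. The exception is not triggered, since the amount in controversy is $3,400, below the USD 15,000 floor. Met.
  (c) The plaintiff resides in Harkfield, not Ravwick. Nor does the 'unless' clause help: the claim is a consumer claim, not a contract claim. Not met.
  (d) The amount in controversy is 3,400 dollars, within the $50,000 ceiling, so this disjunct is met. Satisfied.
  → Not every requirement is met — no jurisdiction.
No court satisfies all of its conditions.

0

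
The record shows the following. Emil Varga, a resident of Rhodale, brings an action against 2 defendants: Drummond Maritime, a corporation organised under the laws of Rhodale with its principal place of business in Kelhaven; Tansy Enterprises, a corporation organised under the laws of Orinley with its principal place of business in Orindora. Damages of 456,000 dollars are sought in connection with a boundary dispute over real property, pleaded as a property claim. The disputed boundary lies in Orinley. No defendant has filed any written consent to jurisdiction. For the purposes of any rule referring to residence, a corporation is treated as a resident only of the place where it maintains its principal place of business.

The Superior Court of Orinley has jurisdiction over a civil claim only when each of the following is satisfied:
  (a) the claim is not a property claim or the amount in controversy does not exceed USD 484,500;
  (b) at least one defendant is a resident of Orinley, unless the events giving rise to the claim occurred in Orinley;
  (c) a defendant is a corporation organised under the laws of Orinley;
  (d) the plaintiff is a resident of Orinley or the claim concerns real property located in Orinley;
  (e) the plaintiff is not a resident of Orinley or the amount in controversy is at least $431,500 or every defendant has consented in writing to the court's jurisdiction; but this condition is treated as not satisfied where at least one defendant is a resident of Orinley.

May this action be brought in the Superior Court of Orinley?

Yes

The Superior Court of Orinley:
  (a) The amount in controversy is $456,000, within the USD 484,500 ceiling, which satisfies one of the alternatives. Met.
  (b) No defendant resides in Orinley (they reside in Kelhaven, Orindora). However, the operative events occurred in Orinley, so the 'unless' proviso supplies this condition. Met.
  (c) Tansy Enterprises is organised under the laws of Orinley. Condition met.
  (d) The property lies in Orinley, so this disjunct is met. Met.
  (e) The plaintiff resides in Rhodale, which is not Orinley — that alternative is enough. The carve-out does not apply: no defendant resides in Orinley (they reside in Kelhaven, Orindora). Satisfied.
  → The court has jurisdiction.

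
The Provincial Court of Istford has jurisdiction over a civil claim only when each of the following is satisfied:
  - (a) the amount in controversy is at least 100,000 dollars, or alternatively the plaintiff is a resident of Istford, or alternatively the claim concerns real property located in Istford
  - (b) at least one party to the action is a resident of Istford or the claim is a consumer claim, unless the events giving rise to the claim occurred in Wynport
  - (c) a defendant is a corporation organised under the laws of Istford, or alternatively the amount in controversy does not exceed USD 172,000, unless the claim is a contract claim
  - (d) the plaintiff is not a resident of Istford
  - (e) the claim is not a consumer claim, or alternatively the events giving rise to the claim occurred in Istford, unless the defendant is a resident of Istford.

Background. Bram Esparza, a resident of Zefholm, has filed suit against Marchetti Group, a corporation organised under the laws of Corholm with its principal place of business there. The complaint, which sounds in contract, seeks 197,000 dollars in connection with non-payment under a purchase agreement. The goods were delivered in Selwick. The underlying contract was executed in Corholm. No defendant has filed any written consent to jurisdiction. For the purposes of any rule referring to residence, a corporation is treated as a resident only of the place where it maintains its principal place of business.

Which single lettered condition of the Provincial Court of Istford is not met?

(b)

The Provincial Court of Istford:
  (a) The amount in controversy is 197,000 dollars, which meets the 100,000 dollars floor, so this disjunct is met. Satisfied.
  (b) No party resides in Istford; the claim is a contract claim, not a consumer claim — none of the alternatives is met. And the operative events occurred in Selwick, not Wynport, so the proviso does not save it. Fails.
  (c) The corporate defendant(s) are organised in Corholm, not Istford; the amount in controversy is USD 197,000, above the $172,000 ceiling — no alternative holds. But the claim is a contract claim, and the 'unless' clause therefore excuses the requirement. Condition met.
  (d) The plaintiff resides in Zefholm, which is not Istford. Met.
  (e) The claim is a contract claim, not a consumer claim — that alternative is enough. Satisfied.
Only condition (b) fails.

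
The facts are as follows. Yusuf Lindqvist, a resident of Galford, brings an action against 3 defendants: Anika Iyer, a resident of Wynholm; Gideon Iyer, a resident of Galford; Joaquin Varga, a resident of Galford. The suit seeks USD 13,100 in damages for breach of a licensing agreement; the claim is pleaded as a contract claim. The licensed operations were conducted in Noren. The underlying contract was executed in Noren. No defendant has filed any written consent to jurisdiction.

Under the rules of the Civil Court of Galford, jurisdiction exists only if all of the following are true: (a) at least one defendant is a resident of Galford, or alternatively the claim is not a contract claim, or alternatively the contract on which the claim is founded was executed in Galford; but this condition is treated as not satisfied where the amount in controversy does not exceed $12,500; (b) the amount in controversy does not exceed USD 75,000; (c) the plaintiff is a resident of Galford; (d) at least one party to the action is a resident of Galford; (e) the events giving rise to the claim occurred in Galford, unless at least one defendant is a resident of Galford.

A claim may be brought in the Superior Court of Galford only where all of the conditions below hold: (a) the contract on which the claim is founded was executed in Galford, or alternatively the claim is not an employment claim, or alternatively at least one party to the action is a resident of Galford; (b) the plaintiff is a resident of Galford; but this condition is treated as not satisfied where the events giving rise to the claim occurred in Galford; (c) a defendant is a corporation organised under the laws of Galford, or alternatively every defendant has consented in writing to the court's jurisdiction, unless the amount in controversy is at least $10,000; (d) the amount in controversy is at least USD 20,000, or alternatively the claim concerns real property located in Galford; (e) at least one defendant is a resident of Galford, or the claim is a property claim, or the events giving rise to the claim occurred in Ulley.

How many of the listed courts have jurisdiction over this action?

1

The Civil Court of Galford:
  (a) Gideon Iyer resides in Galford — that alternative is enough. And the carve-out is inapplicable — the amount in controversy is USD 13,100, above the 12,500 dollars ceiling. Met.
  (b) The amount in controversy is USD 13,100, within the USD 75,000 ceiling. Satisfied.
  (c) The plaintiff resides in Galford. Satisfied.
  (d) Yusuf Lindqvist resides in Galford. Met.
  (e) The operative events occurred in Noren, not Galford. However, Gideon Iyer resides in Galford, so the 'unless' proviso supplies this condition. Met.
  → The court has jurisdiction.
The Superior Court of Galford:
  (a) The claim is a contract claim, not an employment claim — that alternative is enough. Satisfied.
  (b) The plaintiff resides in Galford. And the carve-out is inapplicable — the operative events occurred in Noren, not Galford. Condition met.
  (c) No defendant is a corporation; no such written consent has been filed — every alternative fails. The proviso rescues it, though: the amount in controversy is $13,100, which meets the USD 10,000 floor. Condition met.
  (d) The amount in controversy is $13,100, below the USD 20,000 floor; the claim does not concern real property — none of the alternatives is met. Condition not met.
  (e) Gideon Iyer resides in Galford, so one alternative holds. Met.
  → Not every requirement is met — no jurisdiction.
Courts with jurisdiction: the Civil Court of Galford — 1 in total.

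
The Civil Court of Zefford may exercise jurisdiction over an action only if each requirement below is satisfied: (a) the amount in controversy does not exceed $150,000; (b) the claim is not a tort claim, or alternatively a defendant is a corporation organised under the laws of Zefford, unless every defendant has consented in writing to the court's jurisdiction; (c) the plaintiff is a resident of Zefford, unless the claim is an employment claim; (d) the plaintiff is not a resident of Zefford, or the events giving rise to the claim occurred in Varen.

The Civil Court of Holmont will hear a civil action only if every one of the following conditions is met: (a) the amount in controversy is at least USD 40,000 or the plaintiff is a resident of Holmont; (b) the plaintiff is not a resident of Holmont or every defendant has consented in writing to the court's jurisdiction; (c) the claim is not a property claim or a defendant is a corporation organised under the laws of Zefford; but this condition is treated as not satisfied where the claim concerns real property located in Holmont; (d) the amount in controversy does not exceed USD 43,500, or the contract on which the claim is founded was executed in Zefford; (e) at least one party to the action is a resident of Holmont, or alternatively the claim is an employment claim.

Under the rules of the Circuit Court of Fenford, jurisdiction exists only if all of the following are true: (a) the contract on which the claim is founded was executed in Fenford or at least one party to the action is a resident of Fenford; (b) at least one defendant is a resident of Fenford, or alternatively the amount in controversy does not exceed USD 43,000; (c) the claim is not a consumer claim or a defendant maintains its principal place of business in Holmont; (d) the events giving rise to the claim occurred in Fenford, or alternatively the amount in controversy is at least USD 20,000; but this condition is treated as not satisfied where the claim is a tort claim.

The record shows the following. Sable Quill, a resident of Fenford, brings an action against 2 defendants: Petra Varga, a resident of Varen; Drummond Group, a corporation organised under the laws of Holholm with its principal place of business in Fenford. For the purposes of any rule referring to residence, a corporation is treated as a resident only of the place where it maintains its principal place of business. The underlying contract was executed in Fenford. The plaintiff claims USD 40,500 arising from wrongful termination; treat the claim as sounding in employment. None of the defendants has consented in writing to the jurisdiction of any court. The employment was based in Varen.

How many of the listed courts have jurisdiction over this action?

3

The Civil Court of Zefford:
  (a) The amount in controversy is USD 40,500, within the 150,000 dollars ceiling. Met.
  (b) The claim is an employment claim, not a tort claim, so one alternative holds. Satisfied.
  (c) The plaintiff resides in Fenford, not Zefford. But the claim is an employment claim, and the 'unless' clause therefore excuses the requirement. Met.
  (d) The plaintiff resides in Fenford, which is not Zefford, so this disjunct is met. Satisfied.
  → The court has jurisdiction.
The Civil Court of Holmont:
  (a) The amount in controversy is USD 40,500, which meets the 40,000 dollars floor, so one alternative holds. Condition met.
  (b) The plaintiff resides in Fenford, which is not Holmont — that alternative is enough. Condition met.
  (c) The claim is an employment claim, not a property claim — that alternative is enough. The carve-out does not apply: the claim does not concern real property. Met.
  (d) The amount in controversy is 40,500 dollars, within the $43,500 ceiling, so one alternative holds. Satisfied.
  (e) The claim is an employment claim — that alternative is enough. Condition met.
  → Jurisdiction lies.
The Circuit Court of Fenford:
  (a) The contract was executed in Fenford, so this disjunct is met. Condition met.
  (b) Drummond Group resides in Fenford, so this disjunct is met. Condition met.
  (c) The claim is an employment claim, not a consumer claim — that alternative is enough. Met.
  (d) The amount in controversy is USD 40,500, which meets the $20,000 floor, so one alternative holds. The exception is not triggered, since the claim is an employment claim, not a tort claim. Condition met.
  → Jurisdiction lies.
Courts with jurisdiction: the Civil Court of Zefford, the Civil Court of Holmont, the Circuit Court of Fenford — 3 in total.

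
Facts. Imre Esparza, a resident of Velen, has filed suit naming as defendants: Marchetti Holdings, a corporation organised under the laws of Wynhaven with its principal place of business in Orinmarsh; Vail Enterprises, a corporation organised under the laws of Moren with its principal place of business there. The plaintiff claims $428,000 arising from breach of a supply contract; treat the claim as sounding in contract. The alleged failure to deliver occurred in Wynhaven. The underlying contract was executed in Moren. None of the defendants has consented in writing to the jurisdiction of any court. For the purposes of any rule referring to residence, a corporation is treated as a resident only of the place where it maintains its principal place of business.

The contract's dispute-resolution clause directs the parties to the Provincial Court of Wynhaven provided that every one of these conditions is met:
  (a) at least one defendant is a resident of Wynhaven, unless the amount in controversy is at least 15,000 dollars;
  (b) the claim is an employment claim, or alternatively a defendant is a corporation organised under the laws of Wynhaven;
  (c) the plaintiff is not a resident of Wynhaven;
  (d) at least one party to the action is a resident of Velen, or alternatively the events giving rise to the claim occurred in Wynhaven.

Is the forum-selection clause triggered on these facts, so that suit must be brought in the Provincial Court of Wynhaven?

Yes

The Provincial Court of Wynhaven:
  (a) No defendant resides in Wynhaven (they reside in Orinmarsh, Moren). But the amount in controversy is USD 428,000, which meets the 15,000 dollars floor, and the 'unless' clause therefore excuses the requirement. Condition met.
  (b) Marchetti Holdings is organised under the laws of Wynhaven, so this disjunct is met. Satisfied.
  (c) The plaintiff resides in Velen, which is not Wynhaven. Met.
  (d) Imre Esparza resides in Velen, so one alternative holds. Satisfied.
  → The clause applies.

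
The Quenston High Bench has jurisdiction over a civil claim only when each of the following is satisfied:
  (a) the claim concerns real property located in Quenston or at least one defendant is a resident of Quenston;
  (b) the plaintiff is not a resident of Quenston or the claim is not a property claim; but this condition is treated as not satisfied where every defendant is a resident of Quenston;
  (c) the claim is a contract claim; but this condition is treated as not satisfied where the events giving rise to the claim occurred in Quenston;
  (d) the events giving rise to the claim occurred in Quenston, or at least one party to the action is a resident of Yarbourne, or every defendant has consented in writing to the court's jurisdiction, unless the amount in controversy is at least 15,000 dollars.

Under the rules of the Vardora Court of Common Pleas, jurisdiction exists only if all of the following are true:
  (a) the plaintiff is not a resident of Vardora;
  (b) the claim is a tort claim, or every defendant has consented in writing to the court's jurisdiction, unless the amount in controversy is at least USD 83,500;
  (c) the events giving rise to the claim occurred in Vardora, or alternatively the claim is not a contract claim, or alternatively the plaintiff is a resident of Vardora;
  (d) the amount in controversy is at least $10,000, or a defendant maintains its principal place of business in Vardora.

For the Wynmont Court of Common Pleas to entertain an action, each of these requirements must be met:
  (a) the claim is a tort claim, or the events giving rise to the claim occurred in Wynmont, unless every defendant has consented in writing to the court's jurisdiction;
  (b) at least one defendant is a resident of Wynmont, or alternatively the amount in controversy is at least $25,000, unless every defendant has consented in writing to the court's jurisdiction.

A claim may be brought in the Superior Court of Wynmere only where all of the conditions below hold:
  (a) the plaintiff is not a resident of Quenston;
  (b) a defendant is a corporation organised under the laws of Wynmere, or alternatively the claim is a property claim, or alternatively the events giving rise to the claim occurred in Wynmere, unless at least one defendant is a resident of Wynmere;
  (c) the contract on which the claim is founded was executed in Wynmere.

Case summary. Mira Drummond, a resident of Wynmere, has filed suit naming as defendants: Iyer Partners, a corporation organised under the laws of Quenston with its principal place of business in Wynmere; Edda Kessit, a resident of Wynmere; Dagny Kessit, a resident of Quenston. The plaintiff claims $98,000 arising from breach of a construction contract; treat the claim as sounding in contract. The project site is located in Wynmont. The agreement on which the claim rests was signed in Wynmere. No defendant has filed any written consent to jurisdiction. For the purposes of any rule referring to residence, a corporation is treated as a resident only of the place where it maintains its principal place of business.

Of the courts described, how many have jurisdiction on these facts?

3

The Quenston High Bench:
  (a) Dagny Kessit resides in Quenston, so one alternative holds. Condition met.
  (b) The plaintiff resides in Wynmere, which is not Quenston — that alternative is enough. The carve-out does not apply: the defendants reside as follows — Iyer Partners in Wynmere, Edda Kessit in Wynmere, Dagny Kessit in Quenston — not all in Quenston. Met.
  (c) The claim is a contract claim. And the carve-out is inapplicable — the operative events occurred in Wynmont, not Quenston. Condition met.
  (d) The operative events occurred in Wynmont, not Quenston; no party resides in Yarbourne; no such written consent has been filed — none of the alternatives is met. However, the amount in controversy is 98,000 dollars, which meets the 15,000 dollars floor, so the 'unless' proviso supplies this condition. Satisfied.
  → All conditions met; jurisdiction exists.
The Vardora Court of Common Pleas:
  (a) The plaintiff resides in Wynmere, which is not Vardora. Condition met.
  (b) The claim is a contract claim, not a tort claim; no such written consent has been filed — no alternative holds. The proviso rescues it, though: the amount in controversy is $98,000, which meets the 83,500 dollars floor. Condition met.
  (c) The operative events occurred in Wynmont, not Vardora; the claim is a contract claim; the plaintiff resides in Wynmere, not Vardora — none of the alternatives is met. Fails.
  (d) The amount in controversy is 98,000 dollars, which meets the 10,000 dollars floor, so this disjunct is met. Condition met.
  → Not every requirement is met — no jurisdiction.
The Wynmont Court of Common Pleas:
  (a) The operative events occurred in Wynmont, so this disjunct is met. Satisfied.
  (b) The amount in controversy is 98,000 dollars, which meets the $25,000 floor, so one alternative holds. Condition met.
  → All conditions met; jurisdiction exists.
The Superior Court of Wynmere:
  (a) The plaintiff resides in Wynmere, which is not Quenston. Condition met.
  (b) The corporate defendant(s) are organised in Quenston, not Wynmere; the claim is a contract claim, not a property claim; the operative events occurred in Wynmont, not Wynmere — every alternative fails. However, Iyer Partners resides in Wynmere, so the 'unless' proviso supplies this condition. Condition met.
  (c) The contract was executed in Wynmere. Met.
  → Every requirement is satisfied — jurisdiction.
Courts with jurisdiction: the Quenston High Bench, the Wynmont Court of Common Pleas, the Superior Court of Wynmere — 3 in total.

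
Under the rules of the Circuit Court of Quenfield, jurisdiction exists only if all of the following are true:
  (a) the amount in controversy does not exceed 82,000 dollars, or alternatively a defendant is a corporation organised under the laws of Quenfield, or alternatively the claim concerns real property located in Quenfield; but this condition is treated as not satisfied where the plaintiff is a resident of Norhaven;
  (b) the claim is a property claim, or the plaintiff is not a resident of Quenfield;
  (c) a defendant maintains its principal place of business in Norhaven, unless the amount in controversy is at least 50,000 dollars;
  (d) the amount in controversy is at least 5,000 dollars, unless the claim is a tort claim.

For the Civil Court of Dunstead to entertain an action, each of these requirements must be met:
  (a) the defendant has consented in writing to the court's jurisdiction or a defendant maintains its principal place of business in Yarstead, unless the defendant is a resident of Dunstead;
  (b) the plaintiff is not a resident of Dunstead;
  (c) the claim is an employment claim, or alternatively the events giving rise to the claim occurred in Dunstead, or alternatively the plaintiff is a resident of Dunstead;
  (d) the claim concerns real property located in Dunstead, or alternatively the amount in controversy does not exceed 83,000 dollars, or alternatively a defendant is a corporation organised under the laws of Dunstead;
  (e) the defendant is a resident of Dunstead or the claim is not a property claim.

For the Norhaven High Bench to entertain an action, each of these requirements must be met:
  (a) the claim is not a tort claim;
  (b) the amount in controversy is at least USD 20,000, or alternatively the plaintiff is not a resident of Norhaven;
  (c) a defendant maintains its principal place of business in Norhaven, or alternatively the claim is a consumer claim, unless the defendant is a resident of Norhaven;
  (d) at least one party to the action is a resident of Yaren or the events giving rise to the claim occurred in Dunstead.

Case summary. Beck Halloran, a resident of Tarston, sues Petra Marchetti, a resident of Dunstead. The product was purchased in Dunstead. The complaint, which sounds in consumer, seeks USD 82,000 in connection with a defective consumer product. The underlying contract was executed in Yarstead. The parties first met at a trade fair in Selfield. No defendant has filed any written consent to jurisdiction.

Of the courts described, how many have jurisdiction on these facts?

3

The Circuit Court of Quenfield:
  (a) The amount in controversy is $82,000, within the $82,000 ceiling — that alternative is enough. The carve-out does not apply: the plaintiff resides in Tarston, not Norhaven. Condition met.
  (b) The plaintiff resides in Tarston, which is not Quenfield, so this disjunct is met. Condition met.
  (c) No defendant is a corporation. But the amount in controversy is $82,000, which meets the 50,000 dollars floor, and the 'unless' clause therefore excuses the requirement. Satisfied.
  (d) The amount in controversy is 82,000 dollars, which meets the $5,000 floor. Condition met.
  → Every requirement is satisfied — jurisdiction.
The Civil Court of Dunstead:
  (a) No such written consent has been filed; no defendant is a corporation — every alternative fails. But the defendant resides in Dunstead, and the 'unless' clause therefore excuses the requirement. Condition met.
  (b) The plaintiff resides in Tarston, which is not Dunstead. Met.
  (c) The operative events occurred in Dunstead, so one alternative holds. Satisfied.
  (d) The amount in controversy is USD 82,000, within the $83,000 ceiling, so this disjunct is met. Condition met.
  (e) The defendant resides in Dunstead, so one alternative holds. Met.
  → All conditions met; jurisdiction exists.
The Norhaven High Bench:
  (a) The claim is a consumer claim, not a tort claim. Met.
  (b) The amount in controversy is USD 82,000, which meets the 20,000 dollars floor, so one alternative holds. Satisfied.
  (c) The claim is a consumer claim, so this disjunct is met. Satisfied.
  (d) The operative events occurred in Dunstead, so one alternative holds. Met.
  → All conditions met; jurisdiction exists.
Courts with jurisdiction: the Circuit Court of Quenfield, the Civil Court of Dunstead, the Norhaven High Bench — 3 in total.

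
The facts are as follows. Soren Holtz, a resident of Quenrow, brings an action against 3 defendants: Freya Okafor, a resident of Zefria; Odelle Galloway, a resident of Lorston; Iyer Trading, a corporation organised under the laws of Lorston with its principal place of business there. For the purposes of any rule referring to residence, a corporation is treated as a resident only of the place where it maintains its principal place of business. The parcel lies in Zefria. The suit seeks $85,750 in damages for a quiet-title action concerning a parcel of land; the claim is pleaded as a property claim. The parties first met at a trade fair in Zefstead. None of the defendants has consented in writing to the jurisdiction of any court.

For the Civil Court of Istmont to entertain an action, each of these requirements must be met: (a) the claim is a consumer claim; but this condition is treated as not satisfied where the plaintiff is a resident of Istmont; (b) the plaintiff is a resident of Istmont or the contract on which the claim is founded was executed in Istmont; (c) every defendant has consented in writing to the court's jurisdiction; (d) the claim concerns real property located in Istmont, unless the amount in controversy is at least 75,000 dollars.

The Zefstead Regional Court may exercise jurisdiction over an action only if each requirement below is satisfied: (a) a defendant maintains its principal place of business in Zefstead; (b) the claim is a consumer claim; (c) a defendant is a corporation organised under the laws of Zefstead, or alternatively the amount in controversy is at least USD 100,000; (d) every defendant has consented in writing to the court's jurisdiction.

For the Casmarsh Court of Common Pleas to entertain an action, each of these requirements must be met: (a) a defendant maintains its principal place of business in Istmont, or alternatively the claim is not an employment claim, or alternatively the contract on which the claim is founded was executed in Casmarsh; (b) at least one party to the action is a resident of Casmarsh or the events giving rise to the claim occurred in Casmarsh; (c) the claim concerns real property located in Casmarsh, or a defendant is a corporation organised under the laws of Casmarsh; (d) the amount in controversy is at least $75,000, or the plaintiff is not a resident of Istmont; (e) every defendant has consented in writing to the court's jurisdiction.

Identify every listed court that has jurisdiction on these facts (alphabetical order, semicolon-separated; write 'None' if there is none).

The Civil Court of Istmont:
  (a) The claim is a property claim, not a consumer claim. Condition not met.
  (b) The plaintiff resides in Quenrow, not Istmont; no contract (and hence no place of execution) is alleged — every alternative fails. Not satisfied.
  (c) No such written consent has been filed. Fails.
  (d) The property lies in Zefria, not Istmont. The proviso rescues it, though: the amount in controversy is USD 85,750, which meets the $75,000 floor. Met.
  → The court lacks jurisdiction.
The Zefstead Regional Court:
  (a) The corporate defendant(s) have their principal place of business in Lorston, not Zefstead. Condition not met.
  (b) The claim is a property claim, not a consumer claim. Not satisfied.
  (c) The corporate defendant(s) are organised in Lorston, not Zefstead; the amount in controversy is USD 85,750, below the $100,000 floor — no alternative holds. Not satisfied.
  (d) No such written consent has been filed. Not satisfied.
  → Not every requirement is met — no jurisdiction.
The Casmarsh Court of Common Pleas:
  (a) The claim is a property claim, not an employment claim, so one alternative holds. Met.
  (b) No party resides in Casmarsh; the operative events occurred in Zefria, not Casmarsh — none of the alternatives is met. Not satisfied.
  (c) The property lies in Zefria, not Casmarsh; the corporate defendant(s) are organised in Lorston, not Casmarsh — no alternative holds. Not satisfied.
  (d) The amount in controversy is 85,750 dollars, which meets the $75,000 floor — that alternative is enough. Met.
  (e) No such written consent has been filed. Not satisfied.
  → At least one condition fails; no jurisdiction.

None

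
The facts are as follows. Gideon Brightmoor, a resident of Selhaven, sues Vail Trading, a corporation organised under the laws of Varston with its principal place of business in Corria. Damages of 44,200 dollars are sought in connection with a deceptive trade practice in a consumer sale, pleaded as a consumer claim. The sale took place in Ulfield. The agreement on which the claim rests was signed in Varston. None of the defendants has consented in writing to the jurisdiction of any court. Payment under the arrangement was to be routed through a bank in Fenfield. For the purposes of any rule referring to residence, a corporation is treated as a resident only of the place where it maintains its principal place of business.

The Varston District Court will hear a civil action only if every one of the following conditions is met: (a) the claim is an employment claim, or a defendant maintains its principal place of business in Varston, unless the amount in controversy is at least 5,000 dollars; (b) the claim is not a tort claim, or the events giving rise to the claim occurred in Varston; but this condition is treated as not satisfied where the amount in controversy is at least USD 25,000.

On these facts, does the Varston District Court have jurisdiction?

The Varston District Court:
  (a) The claim is a consumer claim, not an employment claim; the corporate defendant(s) have their principal place of business in Corria, not Varston — none of the alternatives is met. However, the amount in controversy is 44,200 dollars, which meets the USD 5,000 floor, so the 'unless' proviso supplies this condition. Satisfied.
  (b) The claim is a consumer claim, not a tort claim, so one alternative holds. But the amount in controversy is USD 44,200, which meets the $25,000 floor, triggering the carve-out and defeating this condition. Not satisfied.
  → At least one condition fails; no jurisdiction.

No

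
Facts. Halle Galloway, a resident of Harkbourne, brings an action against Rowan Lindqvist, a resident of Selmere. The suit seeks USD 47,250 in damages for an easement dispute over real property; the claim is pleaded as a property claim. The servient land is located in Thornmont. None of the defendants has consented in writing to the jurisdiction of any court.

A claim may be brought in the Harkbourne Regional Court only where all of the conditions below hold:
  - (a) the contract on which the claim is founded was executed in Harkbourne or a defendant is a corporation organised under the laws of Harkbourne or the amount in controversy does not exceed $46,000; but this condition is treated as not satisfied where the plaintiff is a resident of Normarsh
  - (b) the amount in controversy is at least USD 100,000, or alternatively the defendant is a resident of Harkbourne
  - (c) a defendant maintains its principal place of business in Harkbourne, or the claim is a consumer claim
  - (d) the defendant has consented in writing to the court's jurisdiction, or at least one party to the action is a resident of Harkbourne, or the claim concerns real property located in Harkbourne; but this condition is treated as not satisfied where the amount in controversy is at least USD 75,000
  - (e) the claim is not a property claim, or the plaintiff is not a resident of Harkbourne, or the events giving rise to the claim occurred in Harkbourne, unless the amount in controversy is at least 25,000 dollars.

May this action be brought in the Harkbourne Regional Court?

No

The Harkbourne Regional Court:
  (a) No contract (and hence no place of execution) is alleged; no defendant is a corporation; the amount in controversy is $47,250, above the $46,000 ceiling — every alternative fails. Not satisfied.
  (b) The amount in controversy is USD 47,250, below the $100,000 floor; the defendant resides in Selmere, not Harkbourne — no alternative holds. Condition not met.
  (c) No defendant is a corporation; the claim is a property claim, not a consumer claim — none of the alternatives is met. Fails.
  (d) Halle Galloway resides in Harkbourne, so one alternative holds. The carve-out does not apply: the amount in controversy is 47,250 dollars, below the $75,000 floor. Met.
  (e) The claim is a property claim; the plaintiff resides in Harkbourne; the operative events occurred in Thornmont, not Harkbourne — none of the alternatives is met. But the amount in controversy is USD 47,250, which meets the $25,000 floor, and the 'unless' clause therefore excuses the requirement. Satisfied.
  → The court lacks jurisdiction.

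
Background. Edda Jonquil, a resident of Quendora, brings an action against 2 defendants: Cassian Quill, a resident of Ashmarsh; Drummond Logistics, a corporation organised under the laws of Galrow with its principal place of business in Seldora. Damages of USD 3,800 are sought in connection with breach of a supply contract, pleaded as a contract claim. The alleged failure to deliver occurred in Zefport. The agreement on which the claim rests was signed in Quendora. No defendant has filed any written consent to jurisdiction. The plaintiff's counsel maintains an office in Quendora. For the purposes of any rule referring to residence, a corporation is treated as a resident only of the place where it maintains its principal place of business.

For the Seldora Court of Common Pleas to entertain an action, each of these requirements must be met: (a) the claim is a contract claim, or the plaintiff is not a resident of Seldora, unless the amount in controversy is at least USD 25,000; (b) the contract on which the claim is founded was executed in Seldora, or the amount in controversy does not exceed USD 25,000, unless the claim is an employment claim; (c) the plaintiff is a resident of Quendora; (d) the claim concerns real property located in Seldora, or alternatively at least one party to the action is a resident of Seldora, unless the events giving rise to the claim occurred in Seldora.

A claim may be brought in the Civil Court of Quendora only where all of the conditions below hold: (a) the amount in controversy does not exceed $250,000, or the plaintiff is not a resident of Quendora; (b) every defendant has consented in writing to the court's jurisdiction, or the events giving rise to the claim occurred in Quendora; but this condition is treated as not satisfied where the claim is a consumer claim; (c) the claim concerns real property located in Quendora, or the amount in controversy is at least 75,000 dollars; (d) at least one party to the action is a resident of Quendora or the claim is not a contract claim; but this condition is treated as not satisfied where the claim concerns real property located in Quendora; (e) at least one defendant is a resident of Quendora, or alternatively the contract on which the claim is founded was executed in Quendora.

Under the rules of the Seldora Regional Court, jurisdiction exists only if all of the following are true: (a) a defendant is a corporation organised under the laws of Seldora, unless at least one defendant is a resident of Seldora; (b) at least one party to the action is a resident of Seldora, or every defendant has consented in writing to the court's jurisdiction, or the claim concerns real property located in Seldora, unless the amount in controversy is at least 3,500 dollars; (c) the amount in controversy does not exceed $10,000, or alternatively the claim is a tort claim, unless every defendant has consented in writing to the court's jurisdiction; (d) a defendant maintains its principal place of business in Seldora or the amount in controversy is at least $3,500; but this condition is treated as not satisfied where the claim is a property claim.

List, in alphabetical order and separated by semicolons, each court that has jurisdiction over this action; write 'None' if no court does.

The Seldora Court of Common Pleas:
  (a) The claim is a contract claim — that alternative is enough. Condition met.
  (b) The amount in controversy is $3,800, within the 25,000 dollars ceiling, which satisfies one of the alternatives. Met.
  (c) The plaintiff resides in Quendora. Condition met.
  (d) Drummond Logistics resides in Seldora — that alternative is enough. Condition met.
  → The court has jurisdiction.
The Civil Court of Quendora:
  (a) The amount in controversy is 3,800 dollars, within the 250,000 dollars ceiling — that alternative is enough. Satisfied.
  (b) No such written consent has been filed; the operative events occurred in Zefport, not Quendora — no alternative holds. Not satisfied.
  (c) The claim does not concern real property; the amount in controversy is 3,800 dollars, below the USD 75,000 floor — none of the alternatives is met. Condition not met.
  (d) Edda Jonquil resides in Quendora — that alternative is enough. And the carve-out is inapplicable — the claim does not concern real property. Condition met.
  (e) The contract was executed in Quendora, so this disjunct is met. Satisfied.
  → The court lacks jurisdiction.
The Seldora Regional Court:
  (a) The corporate defendant(s) are organised in Galrow, not Seldora. But Drummond Logistics resides in Seldora, and the 'unless' clause therefore excuses the requirement. Met.
  (b) Drummond Logistics resides in Seldora, which satisfies one of the alternatives. Met.
  (c) The amount in controversy is USD 3,800, within the USD 10,000 ceiling, which satisfies one of the alternatives. Condition met.
  (d) Drummond Logistics has its principal place of business in Seldora, so one alternative holds. And the carve-out is inapplicable — the claim is a contract claim, not a property claim. Satisfied.
  → Jurisdiction lies.

the Seldora Court of Common Pleas; the Seldora Regional Court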